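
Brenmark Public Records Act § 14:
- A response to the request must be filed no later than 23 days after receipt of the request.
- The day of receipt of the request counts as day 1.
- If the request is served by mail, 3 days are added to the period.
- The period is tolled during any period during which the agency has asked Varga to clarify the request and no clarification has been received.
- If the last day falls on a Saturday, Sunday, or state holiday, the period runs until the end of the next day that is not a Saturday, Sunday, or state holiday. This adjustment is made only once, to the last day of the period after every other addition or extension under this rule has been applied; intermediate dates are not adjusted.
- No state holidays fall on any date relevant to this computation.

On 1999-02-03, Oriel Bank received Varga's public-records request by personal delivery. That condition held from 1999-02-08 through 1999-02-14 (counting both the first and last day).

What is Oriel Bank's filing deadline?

Counting 1999-02-03 as day 1, day 23 is February 25, 1999.
Service was not by mail, so no mail extension applies.
From February 8, 1999 through February 14, 1999 inclusive is 7 days; tolling adds 7 days: February 25, 1999 + 7 days = March 4, 1999.
March 4, 1999 is a Thursday and not a state holiday, so no extension applies.

March 4, 1999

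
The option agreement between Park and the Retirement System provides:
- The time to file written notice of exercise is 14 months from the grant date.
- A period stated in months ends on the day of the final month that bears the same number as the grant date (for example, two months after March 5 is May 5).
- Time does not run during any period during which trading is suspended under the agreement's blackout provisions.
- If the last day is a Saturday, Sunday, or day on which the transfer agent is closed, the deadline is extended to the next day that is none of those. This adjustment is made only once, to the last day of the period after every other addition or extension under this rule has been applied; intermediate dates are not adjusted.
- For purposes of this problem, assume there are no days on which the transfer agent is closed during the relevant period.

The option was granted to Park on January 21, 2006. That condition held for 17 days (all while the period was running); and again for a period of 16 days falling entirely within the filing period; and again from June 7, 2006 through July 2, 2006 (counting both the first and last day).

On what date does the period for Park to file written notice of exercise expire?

14 months after January 21, 2006 is March 21, 2007.
Tolling adds 17 days: March 21, 2007 + 17 days = April 7, 2007.
Tolling adds 16 days: April 7, 2007 + 16 days = April 23, 2007.
From June 7, 2006 through July 2, 2006 inclusive is 26 days; tolling adds 26 days: April 23, 2007 + 26 days = May 19, 2007.
May 19, 2007 is Saturday; May 20, 2007 is Sunday. The next qualifying day is May 21, 2007.

May 21, 2007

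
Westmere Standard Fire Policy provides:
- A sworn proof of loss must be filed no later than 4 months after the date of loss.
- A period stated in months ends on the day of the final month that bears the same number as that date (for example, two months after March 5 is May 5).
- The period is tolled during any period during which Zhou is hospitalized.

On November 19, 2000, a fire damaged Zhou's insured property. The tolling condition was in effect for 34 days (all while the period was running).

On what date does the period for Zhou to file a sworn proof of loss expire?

4 months after November 19, 2000 is March 19, 2001.
Tolling adds 34 days: March 19, 2001 + 34 days = April 22, 2001.

April 22, 2001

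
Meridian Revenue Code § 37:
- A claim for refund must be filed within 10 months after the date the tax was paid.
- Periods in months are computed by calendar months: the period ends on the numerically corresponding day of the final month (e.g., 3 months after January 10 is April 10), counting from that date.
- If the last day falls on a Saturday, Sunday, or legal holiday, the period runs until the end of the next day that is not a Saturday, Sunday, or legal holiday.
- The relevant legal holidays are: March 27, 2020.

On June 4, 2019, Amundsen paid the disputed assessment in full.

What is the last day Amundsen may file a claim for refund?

April 6, 2020

10 months after June 4, 2019 is April 4, 2020.
April 4, 2020 is Saturday; April 5, 2020 is Sunday. The next qualifying day is April 6, 2020.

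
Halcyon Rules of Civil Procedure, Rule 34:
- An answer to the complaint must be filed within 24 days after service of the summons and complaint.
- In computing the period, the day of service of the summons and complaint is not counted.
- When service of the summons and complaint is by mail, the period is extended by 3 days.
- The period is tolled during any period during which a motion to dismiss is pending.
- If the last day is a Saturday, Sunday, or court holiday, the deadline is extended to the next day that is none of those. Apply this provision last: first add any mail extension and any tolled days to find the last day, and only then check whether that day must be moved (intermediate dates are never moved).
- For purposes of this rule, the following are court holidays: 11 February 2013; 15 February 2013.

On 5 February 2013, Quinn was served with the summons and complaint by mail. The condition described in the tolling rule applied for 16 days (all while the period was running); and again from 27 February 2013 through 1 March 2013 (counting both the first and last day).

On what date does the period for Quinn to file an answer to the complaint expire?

24 days after 5 February 2013 is March 1, 2013.
Service was by mail, adding 3 days: March 1, 2013 + 3 days = March 4, 2013.
Tolling adds 16 days: March 4, 2013 + 16 days = March 20, 2013.
From February 27, 2013 through March 1, 2013 inclusive is 3 days; tolling adds 3 days: March 20, 2013 + 3 days = March 23, 2013.
March 23, 2013 is Saturday; March 24, 2013 is Sunday. The next qualifying day is March 25, 2013.

March 25, 2013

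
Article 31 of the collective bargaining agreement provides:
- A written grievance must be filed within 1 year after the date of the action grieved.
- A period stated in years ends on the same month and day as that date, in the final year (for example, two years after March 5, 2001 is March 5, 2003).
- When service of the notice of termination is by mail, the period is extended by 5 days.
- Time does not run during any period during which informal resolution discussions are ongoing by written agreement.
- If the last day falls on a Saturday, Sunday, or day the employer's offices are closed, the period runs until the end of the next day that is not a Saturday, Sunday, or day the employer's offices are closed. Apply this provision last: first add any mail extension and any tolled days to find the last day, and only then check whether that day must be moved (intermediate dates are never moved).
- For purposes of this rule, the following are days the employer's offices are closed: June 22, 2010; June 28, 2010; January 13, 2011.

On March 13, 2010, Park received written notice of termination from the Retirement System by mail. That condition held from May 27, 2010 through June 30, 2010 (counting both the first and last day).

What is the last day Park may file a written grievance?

1 year after March 13, 2010 is March 13, 2011.
Service was by mail, adding 5 days: March 13, 2011 + 5 days = March 18, 2011.
From May 27, 2010 through June 30, 2010 inclusive is 35 days; tolling adds 35 days: March 18, 2011 + 35 days = April 22, 2011.
April 22, 2011 is a Friday and not a day the employer's offices are closed, so no extension applies.

April 22, 2011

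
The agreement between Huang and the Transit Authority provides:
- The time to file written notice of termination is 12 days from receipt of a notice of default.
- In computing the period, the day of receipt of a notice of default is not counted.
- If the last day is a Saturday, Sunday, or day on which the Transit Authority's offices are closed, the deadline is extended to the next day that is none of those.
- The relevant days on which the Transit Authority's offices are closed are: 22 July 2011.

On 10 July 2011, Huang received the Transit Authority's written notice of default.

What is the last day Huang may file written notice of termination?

July 25, 2011

12 days after 10 July 2011 is July 22, 2011.
July 22, 2011 is a listed holiday; July 23, 2011 is Saturday; July 24, 2011 is Sunday. The next qualifying day is July 25, 2011.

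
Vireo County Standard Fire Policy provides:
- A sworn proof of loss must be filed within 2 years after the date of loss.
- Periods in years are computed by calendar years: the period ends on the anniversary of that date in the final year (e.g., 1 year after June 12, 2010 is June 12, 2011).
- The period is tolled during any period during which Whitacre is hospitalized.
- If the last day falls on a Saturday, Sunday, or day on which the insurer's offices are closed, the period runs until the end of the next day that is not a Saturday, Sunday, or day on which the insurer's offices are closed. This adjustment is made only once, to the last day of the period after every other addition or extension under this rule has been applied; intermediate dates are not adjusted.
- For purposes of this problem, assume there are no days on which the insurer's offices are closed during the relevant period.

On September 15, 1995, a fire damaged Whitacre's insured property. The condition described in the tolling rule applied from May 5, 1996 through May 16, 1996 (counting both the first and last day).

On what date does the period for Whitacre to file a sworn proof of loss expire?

2 years after September 15, 1995 is September 15, 1997.
From May 5, 1996 through May 16, 1996 inclusive is 12 days; tolling adds 12 days: September 15, 1997 + 12 days = September 27, 1997.
September 27, 1997 is Saturday; September 28, 1997 is Sunday. The next qualifying day is September 29, 1997.

September 29, 1997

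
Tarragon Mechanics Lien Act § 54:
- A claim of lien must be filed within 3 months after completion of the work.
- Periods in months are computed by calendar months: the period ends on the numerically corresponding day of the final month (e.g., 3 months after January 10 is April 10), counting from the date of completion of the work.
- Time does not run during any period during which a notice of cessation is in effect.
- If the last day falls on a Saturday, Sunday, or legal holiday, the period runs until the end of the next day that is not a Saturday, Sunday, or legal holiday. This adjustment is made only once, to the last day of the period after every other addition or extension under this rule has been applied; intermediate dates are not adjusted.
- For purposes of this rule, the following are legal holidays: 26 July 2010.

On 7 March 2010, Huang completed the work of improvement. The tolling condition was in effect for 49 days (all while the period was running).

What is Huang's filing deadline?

July 27, 2010

3 months after 7 March 2010 is June 7, 2010.
Tolling adds 49 days: June 7, 2010 + 49 days = July 26, 2010.
July 26, 2010 is a listed holiday. The next qualifying day is July 27, 2010.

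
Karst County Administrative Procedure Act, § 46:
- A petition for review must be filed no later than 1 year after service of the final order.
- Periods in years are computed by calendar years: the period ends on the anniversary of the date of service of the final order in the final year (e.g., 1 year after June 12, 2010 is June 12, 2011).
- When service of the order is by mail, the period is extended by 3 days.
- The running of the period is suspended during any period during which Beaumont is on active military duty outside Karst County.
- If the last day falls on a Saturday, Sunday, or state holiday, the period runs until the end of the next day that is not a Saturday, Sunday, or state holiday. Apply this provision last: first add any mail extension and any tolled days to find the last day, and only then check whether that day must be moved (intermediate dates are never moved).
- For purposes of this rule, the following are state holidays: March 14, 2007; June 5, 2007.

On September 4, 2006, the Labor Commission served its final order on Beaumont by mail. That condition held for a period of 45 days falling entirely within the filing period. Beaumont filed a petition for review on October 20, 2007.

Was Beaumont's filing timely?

Yes

1 year after September 4, 2006 is September 4, 2007.
Service was by mail, adding 3 days: September 4, 2007 + 3 days = September 7, 2007.
Tolling adds 45 days: September 7, 2007 + 45 days = October 22, 2007.
October 22, 2007 is a Monday and not a state holiday, so no extension applies.
The deadline is October 22, 2007; the filing on October 20, 2007 is on or before that date.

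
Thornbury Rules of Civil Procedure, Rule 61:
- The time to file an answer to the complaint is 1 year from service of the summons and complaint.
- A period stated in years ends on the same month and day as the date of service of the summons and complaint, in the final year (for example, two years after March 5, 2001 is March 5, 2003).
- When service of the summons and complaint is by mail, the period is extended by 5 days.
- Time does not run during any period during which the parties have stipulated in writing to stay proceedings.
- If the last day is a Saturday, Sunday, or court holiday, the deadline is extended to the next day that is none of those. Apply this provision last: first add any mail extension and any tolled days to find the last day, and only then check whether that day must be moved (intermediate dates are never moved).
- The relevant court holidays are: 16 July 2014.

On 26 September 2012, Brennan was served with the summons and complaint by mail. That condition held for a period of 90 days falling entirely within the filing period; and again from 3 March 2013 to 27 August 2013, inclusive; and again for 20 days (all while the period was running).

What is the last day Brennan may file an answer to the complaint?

1 year after 26 September 2012 is September 26, 2013.
Service was by mail, adding 5 days: September 26, 2013 + 5 days = October 1, 2013.
Tolling adds 90 days: October 1, 2013 + 90 days = December 30, 2013.
From March 3, 2013 through August 27, 2013 inclusive is 178 days; tolling adds 178 days: December 30, 2013 + 178 days = June 26, 2014.
Tolling adds 20 days: June 26, 2014 + 20 days = July 16, 2014.
July 16, 2014 is a listed holiday. The next qualifying day is July 17, 2014.

July 17, 2014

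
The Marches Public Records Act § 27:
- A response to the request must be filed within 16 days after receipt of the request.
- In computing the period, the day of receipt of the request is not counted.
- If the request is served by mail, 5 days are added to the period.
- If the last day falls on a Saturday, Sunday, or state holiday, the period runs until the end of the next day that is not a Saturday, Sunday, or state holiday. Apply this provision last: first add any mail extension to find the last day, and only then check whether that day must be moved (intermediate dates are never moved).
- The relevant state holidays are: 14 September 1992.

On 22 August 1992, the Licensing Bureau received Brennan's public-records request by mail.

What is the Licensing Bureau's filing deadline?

September 15, 1992

16 days after 22 August 1992 is September 7, 1992.
Service was by mail, adding 5 days: September 7, 1992 + 5 days = September 12, 1992.
September 12, 1992 is Saturday; September 13, 1992 is Sunday; September 14, 1992 is a listed holiday. The next qualifying day is September 15, 1992.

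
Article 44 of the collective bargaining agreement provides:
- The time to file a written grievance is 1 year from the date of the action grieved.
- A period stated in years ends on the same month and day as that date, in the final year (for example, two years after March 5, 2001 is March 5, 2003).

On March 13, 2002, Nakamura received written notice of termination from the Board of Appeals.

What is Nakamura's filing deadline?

March 13, 2003

1 year after March 13, 2002 is March 13, 2003.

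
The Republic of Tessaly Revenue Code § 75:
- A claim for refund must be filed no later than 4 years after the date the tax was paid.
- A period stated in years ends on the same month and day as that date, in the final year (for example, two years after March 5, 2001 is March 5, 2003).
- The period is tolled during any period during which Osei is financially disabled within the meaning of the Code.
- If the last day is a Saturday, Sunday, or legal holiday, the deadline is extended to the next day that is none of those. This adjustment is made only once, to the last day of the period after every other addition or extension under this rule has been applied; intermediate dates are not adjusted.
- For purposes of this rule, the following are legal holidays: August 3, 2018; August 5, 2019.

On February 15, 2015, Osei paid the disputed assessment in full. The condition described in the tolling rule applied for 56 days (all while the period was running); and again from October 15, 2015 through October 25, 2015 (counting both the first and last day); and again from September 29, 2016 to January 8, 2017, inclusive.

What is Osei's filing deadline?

4 years after February 15, 2015 is February 15, 2019.
Tolling adds 56 days: February 15, 2019 + 56 days = April 12, 2019.
From October 15, 2015 through October 25, 2015 inclusive is 11 days; tolling adds 11 days: April 12, 2019 + 11 days = April 23, 2019.
From September 29, 2016 through January 8, 2017 inclusive is 102 days; tolling adds 102 days: April 23, 2019 + 102 days = August 3, 2019.
August 3, 2019 is Saturday; August 4, 2019 is Sunday; August 5, 2019 is a listed holiday. The next qualifying day is August 6, 2019.

August 6, 2019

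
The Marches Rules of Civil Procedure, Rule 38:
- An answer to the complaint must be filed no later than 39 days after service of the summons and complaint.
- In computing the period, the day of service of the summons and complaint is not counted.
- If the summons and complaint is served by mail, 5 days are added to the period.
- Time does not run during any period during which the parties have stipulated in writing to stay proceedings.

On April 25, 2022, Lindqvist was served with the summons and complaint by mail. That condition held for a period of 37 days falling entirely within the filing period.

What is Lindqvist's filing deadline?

39 days after April 25, 2022 is June 3, 2022.
Service was by mail, adding 5 days: June 3, 2022 + 5 days = June 8, 2022.
Tolling adds 37 days: June 8, 2022 + 37 days = July 15, 2022.

July 15, 2022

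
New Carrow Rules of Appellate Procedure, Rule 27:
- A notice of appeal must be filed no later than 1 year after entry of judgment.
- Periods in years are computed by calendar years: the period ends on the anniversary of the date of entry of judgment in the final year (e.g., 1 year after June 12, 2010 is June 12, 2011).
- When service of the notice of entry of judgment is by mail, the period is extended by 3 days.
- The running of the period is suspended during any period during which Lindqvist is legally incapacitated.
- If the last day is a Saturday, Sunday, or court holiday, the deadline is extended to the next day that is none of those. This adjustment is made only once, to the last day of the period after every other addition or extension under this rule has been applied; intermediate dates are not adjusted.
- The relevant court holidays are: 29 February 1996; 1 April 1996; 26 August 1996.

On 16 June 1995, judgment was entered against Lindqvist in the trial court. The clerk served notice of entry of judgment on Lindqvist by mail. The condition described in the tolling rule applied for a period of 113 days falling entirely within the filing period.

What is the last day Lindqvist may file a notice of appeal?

1 year after 16 June 1995 is June 16, 1996.
Service was by mail, adding 3 days: June 16, 1996 + 3 days = June 19, 1996.
Tolling adds 113 days: June 19, 1996 + 113 days = October 10, 1996.
October 10, 1996 is a Thursday and not a court holiday, so no extension applies.

October 10, 1996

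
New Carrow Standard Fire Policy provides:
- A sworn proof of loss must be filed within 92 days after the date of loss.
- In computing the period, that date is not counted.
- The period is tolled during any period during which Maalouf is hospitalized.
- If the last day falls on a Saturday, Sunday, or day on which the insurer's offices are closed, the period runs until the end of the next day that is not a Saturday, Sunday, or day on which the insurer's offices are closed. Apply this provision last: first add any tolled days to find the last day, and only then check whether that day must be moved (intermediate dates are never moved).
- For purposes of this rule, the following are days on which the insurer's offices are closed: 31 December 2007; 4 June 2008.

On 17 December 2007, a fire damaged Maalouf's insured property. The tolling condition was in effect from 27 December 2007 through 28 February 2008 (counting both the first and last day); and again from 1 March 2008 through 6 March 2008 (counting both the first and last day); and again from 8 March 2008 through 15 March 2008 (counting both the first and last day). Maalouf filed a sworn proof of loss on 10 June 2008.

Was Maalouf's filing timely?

92 days after 17 December 2007 is March 18, 2008.
From December 27, 2007 through February 28, 2008 inclusive is 64 days; tolling adds 64 days: March 18, 2008 + 64 days = May 21, 2008.
From March 1, 2008 through March 6, 2008 inclusive is 6 days; tolling adds 6 days: May 21, 2008 + 6 days = May 27, 2008.
From March 8, 2008 through March 15, 2008 inclusive is 8 days; tolling adds 8 days: May 27, 2008 + 8 days = June 4, 2008.
June 4, 2008 is a listed holiday. The next qualifying day is June 5, 2008.
The deadline is June 5, 2008; the filing on June 10, 2008 is after that date.

No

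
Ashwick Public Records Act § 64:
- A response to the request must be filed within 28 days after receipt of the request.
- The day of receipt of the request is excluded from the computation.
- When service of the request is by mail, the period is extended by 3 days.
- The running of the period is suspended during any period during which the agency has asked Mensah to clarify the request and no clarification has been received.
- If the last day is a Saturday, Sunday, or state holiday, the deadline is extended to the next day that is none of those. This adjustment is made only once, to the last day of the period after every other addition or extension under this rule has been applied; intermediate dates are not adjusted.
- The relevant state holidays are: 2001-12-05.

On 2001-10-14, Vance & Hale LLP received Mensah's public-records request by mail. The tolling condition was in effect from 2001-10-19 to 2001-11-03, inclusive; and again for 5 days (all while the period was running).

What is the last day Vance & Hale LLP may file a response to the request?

28 days after 2001-10-14 is November 11, 2001.
Service was by mail, adding 3 days: November 11, 2001 + 3 days = November 14, 2001.
From October 19, 2001 through November 3, 2001 inclusive is 16 days; tolling adds 16 days: November 14, 2001 + 16 days = November 30, 2001.
Tolling adds 5 days: November 30, 2001 + 5 days = December 5, 2001.
December 5, 2001 is a listed holiday. The next qualifying day is December 6, 2001.

December 6, 2001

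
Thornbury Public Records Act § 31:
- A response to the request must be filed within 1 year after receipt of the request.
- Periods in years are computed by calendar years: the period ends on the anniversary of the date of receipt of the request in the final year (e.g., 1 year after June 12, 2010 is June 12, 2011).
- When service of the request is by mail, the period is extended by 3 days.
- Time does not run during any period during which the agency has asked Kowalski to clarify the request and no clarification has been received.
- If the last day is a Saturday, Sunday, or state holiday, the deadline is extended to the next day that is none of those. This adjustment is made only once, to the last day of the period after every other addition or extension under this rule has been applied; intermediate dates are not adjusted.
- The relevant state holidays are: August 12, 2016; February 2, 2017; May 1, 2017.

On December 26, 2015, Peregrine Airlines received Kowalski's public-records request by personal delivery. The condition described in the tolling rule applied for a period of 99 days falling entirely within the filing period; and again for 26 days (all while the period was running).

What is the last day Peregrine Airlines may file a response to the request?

1 year after December 26, 2015 is December 26, 2016.
Service was not by mail, so no mail extension applies.
Tolling adds 99 days: December 26, 2016 + 99 days = April 4, 2017.
Tolling adds 26 days: April 4, 2017 + 26 days = April 30, 2017.
April 30, 2017 is Sunday; May 1, 2017 is a listed holiday. The next qualifying day is May 2, 2017.

May 2, 2017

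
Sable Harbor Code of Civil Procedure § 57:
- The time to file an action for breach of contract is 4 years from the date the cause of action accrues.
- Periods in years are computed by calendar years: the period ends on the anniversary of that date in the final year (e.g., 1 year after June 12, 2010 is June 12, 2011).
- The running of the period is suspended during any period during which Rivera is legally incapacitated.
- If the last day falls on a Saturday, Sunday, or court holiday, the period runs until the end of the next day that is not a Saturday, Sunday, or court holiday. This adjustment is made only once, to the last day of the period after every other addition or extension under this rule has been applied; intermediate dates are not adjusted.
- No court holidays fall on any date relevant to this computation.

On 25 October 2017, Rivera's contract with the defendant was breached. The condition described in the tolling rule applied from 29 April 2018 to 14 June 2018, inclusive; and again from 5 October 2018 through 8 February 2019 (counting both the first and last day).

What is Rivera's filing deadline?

April 18, 2022

4 years after 25 October 2017 is October 25, 2021.
From April 29, 2018 through June 14, 2018 inclusive is 47 days; tolling adds 47 days: October 25, 2021 + 47 days = December 11, 2021.
From October 5, 2018 through February 8, 2019 inclusive is 127 days; tolling adds 127 days: December 11, 2021 + 127 days = April 17, 2022.
April 17, 2022 is Sunday. The next qualifying day is April 18, 2022.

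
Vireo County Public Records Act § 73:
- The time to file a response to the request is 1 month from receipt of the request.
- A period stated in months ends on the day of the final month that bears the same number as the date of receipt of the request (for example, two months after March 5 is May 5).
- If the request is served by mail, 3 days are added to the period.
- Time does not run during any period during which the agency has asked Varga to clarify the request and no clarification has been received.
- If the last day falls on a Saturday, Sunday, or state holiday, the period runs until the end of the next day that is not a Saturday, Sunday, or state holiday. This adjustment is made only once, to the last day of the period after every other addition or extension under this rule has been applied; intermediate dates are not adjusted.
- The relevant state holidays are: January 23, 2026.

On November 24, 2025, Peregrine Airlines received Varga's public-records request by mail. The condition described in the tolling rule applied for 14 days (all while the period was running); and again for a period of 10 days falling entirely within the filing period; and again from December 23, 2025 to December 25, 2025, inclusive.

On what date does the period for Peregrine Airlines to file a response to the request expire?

1 month after November 24, 2025 is December 24, 2025.
Service was by mail, adding 3 days: December 24, 2025 + 3 days = December 27, 2025.
Tolling adds 14 days: December 27, 2025 + 14 days = January 10, 2026.
Tolling adds 10 days: January 10, 2026 + 10 days = January 20, 2026.
From December 23, 2025 through December 25, 2025 inclusive is 3 days; tolling adds 3 days: January 20, 2026 + 3 days = January 23, 2026.
January 23, 2026 is a listed holiday; January 24, 2026 is Saturday; January 25, 2026 is Sunday. The next qualifying day is January 26, 2026.

January 26, 2026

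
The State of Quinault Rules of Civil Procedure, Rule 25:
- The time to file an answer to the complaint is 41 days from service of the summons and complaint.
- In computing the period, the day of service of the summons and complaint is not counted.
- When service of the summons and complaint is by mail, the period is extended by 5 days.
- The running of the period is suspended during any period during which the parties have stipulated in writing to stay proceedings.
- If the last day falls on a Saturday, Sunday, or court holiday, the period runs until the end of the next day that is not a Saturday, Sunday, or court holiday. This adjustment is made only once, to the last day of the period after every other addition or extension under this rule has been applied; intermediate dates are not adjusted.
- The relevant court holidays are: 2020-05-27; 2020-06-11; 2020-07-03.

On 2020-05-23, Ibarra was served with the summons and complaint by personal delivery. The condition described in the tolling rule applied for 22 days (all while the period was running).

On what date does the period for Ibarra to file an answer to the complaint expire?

41 days after 2020-05-23 is July 3, 2020.
Service was not by mail, so no mail extension applies.
Tolling adds 22 days: July 3, 2020 + 22 days = July 25, 2020.
July 25, 2020 is Saturday; July 26, 2020 is Sunday. The next qualifying day is July 27, 2020.

July 27, 2020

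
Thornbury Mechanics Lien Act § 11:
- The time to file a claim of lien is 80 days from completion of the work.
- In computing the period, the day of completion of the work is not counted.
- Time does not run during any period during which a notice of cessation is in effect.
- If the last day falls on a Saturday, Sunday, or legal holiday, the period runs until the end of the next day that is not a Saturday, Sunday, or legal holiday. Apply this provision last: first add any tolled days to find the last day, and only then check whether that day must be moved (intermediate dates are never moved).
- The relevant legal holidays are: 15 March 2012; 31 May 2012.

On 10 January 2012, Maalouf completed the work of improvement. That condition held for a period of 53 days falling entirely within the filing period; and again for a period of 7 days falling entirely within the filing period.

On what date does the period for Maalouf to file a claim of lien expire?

May 29, 2012

80 days after 10 January 2012 is March 30, 2012.
Tolling adds 53 days: March 30, 2012 + 53 days = May 22, 2012.
Tolling adds 7 days: May 22, 2012 + 7 days = May 29, 2012.
May 29, 2012 is a Tuesday and not a legal holiday, so no extension applies.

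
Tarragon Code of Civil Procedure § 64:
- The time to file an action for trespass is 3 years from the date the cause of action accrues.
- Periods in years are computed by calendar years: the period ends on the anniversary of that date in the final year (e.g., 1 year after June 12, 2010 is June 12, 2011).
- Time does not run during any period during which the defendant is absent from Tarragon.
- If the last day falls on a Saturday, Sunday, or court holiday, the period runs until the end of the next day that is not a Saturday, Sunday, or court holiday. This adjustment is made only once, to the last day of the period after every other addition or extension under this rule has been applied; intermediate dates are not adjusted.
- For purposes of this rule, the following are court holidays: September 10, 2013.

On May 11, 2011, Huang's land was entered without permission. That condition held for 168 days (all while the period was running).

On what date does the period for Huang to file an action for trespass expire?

3 years after May 11, 2011 is May 11, 2014.
Tolling adds 168 days: May 11, 2014 + 168 days = October 26, 2014.
October 26, 2014 is Sunday. The next qualifying day is October 27, 2014.

October 27, 2014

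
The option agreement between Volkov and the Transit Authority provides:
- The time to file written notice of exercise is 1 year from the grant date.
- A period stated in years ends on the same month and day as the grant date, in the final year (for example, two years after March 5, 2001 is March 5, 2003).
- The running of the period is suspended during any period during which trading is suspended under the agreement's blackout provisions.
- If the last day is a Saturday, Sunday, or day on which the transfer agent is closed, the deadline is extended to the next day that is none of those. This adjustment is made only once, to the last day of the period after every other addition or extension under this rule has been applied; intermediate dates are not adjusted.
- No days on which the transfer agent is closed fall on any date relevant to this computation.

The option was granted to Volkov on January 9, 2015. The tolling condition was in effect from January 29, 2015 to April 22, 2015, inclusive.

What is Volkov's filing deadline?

April 4, 2016

1 year after January 9, 2015 is January 9, 2016.
From January 29, 2015 through April 22, 2015 inclusive is 84 days; tolling adds 84 days: January 9, 2016 + 84 days = April 2, 2016.
April 2, 2016 is Saturday; April 3, 2016 is Sunday. The next qualifying day is April 4, 2016.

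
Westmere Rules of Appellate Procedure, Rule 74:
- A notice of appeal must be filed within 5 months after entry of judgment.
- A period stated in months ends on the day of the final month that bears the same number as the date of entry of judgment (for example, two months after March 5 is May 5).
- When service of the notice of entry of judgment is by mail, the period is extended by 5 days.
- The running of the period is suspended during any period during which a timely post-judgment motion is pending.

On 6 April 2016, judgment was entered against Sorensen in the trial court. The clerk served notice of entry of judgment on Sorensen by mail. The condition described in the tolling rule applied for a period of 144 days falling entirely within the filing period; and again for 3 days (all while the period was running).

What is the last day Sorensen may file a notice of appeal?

February 5, 2017

5 months after 6 April 2016 is September 6, 2016.
Service was by mail, adding 5 days: September 6, 2016 + 5 days = September 11, 2016.
Tolling adds 144 days: September 11, 2016 + 144 days = February 2, 2017.
Tolling adds 3 days: February 2, 2017 + 3 days = February 5, 2017.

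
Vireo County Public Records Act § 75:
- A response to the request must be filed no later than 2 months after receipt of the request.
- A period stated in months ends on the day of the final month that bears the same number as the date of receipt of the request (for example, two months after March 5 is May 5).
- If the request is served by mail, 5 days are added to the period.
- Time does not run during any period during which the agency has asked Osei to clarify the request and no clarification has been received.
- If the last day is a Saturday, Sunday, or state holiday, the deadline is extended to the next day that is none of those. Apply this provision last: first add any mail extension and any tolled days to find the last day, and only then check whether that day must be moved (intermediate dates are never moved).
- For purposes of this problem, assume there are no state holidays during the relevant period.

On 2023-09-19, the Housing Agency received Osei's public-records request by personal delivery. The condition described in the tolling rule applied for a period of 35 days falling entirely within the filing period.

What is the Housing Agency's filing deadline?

December 25, 2023

2 months after 2023-09-19 is November 19, 2023.
Service was not by mail, so no mail extension applies.
Tolling adds 35 days: November 19, 2023 + 35 days = December 24, 2023.
December 24, 2023 is Sunday. The next qualifying day is December 25, 2023.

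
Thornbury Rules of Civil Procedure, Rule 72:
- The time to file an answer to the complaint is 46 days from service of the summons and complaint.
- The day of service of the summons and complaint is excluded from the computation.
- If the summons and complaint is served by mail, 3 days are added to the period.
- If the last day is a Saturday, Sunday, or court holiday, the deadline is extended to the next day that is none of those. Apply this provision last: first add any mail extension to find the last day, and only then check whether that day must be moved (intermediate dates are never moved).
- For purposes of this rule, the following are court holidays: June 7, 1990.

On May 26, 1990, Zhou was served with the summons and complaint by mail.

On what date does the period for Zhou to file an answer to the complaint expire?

46 days after May 26, 1990 is July 11, 1990.
Service was by mail, adding 3 days: July 11, 1990 + 3 days = July 14, 1990.
July 14, 1990 is Saturday; July 15, 1990 is Sunday. The next qualifying day is July 16, 1990.

July 16, 1990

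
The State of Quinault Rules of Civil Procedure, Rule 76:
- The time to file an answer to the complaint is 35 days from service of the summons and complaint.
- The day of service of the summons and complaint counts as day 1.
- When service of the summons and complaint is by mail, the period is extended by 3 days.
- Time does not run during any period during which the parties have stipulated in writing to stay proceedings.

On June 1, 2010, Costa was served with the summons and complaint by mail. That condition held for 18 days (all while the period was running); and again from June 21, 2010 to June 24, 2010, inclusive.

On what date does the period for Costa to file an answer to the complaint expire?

Counting June 1, 2010 as day 1, day 35 is July 5, 2010.
Service was by mail, adding 3 days: July 5, 2010 + 3 days = July 8, 2010.
Tolling adds 18 days: July 8, 2010 + 18 days = July 26, 2010.
From June 21, 2010 through June 24, 2010 inclusive is 4 days; tolling adds 4 days: July 26, 2010 + 4 days = July 30, 2010.

July 30, 2010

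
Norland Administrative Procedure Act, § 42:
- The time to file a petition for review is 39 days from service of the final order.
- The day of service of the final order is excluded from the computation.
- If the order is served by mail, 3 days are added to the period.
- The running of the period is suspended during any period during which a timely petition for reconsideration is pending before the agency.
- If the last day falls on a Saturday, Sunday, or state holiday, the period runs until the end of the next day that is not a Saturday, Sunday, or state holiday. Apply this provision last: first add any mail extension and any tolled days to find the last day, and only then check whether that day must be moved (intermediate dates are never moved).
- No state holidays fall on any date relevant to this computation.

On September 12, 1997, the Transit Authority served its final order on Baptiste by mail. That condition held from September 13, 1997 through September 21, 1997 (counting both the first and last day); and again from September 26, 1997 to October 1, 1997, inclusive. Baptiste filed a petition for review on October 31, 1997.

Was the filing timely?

Yes

39 days after September 12, 1997 is October 21, 1997.
Service was by mail, adding 3 days: October 21, 1997 + 3 days = October 24, 1997.
From September 13, 1997 through September 21, 1997 inclusive is 9 days; tolling adds 9 days: October 24, 1997 + 9 days = November 2, 1997.
From September 26, 1997 through October 1, 1997 inclusive is 6 days; tolling adds 6 days: November 2, 1997 + 6 days = November 8, 1997.
November 8, 1997 is Saturday; November 9, 1997 is Sunday. The next qualifying day is November 10, 1997.
The deadline is November 10, 1997; the filing on October 31, 1997 is on or before that date.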